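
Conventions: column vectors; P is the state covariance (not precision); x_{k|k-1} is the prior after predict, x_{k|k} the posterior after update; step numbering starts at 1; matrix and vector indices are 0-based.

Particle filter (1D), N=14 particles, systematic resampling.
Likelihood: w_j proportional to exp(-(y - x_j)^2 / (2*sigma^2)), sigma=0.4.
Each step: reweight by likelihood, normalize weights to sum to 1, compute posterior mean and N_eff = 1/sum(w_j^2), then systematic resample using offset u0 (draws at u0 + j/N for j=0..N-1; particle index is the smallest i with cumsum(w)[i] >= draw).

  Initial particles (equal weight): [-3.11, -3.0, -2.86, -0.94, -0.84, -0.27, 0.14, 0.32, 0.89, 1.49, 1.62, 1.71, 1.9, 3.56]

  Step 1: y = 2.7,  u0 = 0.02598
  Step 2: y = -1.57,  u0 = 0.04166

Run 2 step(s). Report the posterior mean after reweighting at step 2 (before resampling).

step 1: w=[0.0000, 0.0000, 0.0000, 0.0000, 0.0000, 0.0000, 0.0000, 0.0000, 0.0001, 0.0324, 0.0822, 0.1472, 0.4260, 0.3121]  mean=2.3536  Neff=3.2433  idx=[9, 10, 11, 11, 12, 12, 12, 12, 12, 12, 13, 13, 13, 13]
step 2: w=[0.9042, 0.0714, 0.0116, 0.0116, 0.0002, 0.0002, 0.0002, 0.0002, 0.0002, 0.0002, 0.0000, 0.0000, 0.0000, 0.0000]  mean=1.5049  Neff=1.2151  idx=[0, 0, 0, 0, 0, 0, 0, 0, 0, 0, 0, 0, 0, 1]

post_mean = 1.5049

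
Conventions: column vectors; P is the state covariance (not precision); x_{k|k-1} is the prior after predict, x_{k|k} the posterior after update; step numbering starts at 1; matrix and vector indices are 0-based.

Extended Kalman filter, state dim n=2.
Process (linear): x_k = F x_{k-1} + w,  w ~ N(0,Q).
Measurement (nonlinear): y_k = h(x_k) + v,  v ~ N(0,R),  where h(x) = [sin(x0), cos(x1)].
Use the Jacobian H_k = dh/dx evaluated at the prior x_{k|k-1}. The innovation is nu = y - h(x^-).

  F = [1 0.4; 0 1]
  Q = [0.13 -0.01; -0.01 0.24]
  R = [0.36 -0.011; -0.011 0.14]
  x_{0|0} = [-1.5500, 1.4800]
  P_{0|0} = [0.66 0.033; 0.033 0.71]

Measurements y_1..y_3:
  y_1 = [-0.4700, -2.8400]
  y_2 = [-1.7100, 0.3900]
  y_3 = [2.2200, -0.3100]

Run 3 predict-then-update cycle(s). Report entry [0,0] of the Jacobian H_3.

H_jac[0,0] = -0.7945

step 1: x^-=[-0.9580, 1.4800]  P^-=[0.9300 0.3070; 0.3070 0.9500]  H_jac=[0.5752 0.0000; 0.0000 -0.9959]  S=[0.6676 -0.1868; -0.1868 1.0822]  K=[0.7588 -0.1515; 0.0208 -0.8706]  nu=[0.3480, -2.9307]  x^+=[-0.2499, 4.0388]  P^+=[0.4778 0.0297; 0.0297 0.1226]
step 2: x^-=[1.3656, 4.0388]  P^-=[0.6512 0.0687; 0.0687 0.3626]  H_jac=[0.2037 0.0000; 0.0000 0.7816]  S=[0.3870 -0.0001; -0.0001 0.3615]  K=[0.3428 0.1486; 0.0363 0.7840]  nu=[-2.6890, 1.0138]  x^+=[0.5945, 4.7360]  P^+=[0.5977 0.0218; 0.0218 0.1399]
step 3: x^-=[2.4889, 4.7360]  P^-=[0.7675 0.0678; 0.0678 0.3799]  H_jac=[-0.7945 0.0000; 0.0000 0.9997]  S=[0.8445 -0.0648; -0.0648 0.5197]  K=[-0.7190 0.0407; -0.0077 0.7299]  nu=[1.6127, -0.3336]  x^+=[1.3159, 4.4801]  P^+=[0.3264 0.0136; 0.0136 0.1023]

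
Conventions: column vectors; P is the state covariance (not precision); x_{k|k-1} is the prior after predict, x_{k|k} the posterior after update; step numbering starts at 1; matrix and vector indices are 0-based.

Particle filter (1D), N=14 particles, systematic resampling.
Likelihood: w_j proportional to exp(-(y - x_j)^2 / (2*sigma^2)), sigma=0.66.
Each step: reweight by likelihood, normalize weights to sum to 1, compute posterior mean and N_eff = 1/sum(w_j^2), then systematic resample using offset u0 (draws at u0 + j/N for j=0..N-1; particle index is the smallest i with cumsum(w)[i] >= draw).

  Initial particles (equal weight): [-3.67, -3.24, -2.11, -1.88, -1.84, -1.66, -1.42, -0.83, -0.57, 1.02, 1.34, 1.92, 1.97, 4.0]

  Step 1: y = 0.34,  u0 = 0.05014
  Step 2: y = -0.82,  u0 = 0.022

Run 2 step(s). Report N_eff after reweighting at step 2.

step 1: w=[0.0000, 0.0000, 0.0006, 0.0021, 0.0026, 0.0061, 0.0173, 0.1258, 0.2340, 0.3561, 0.1921, 0.0345, 0.0287, 0.0000]  mean=0.4608  Neff=4.2250  idx=[7, 7, 8, 8, 8, 9, 9, 9, 9, 9, 10, 10, 10, 12]
step 2: w=[0.2037, 0.2037, 0.1896, 0.1896, 0.1896, 0.0042, 0.0042, 0.0042, 0.0042, 0.0042, 0.0010, 0.0010, 0.0010, 0.0000]  mean=-0.6371  Neff=5.2380  idx=[0, 0, 0, 1, 1, 1, 2, 2, 2, 3, 3, 4, 4, 4]

N_eff = 5.2380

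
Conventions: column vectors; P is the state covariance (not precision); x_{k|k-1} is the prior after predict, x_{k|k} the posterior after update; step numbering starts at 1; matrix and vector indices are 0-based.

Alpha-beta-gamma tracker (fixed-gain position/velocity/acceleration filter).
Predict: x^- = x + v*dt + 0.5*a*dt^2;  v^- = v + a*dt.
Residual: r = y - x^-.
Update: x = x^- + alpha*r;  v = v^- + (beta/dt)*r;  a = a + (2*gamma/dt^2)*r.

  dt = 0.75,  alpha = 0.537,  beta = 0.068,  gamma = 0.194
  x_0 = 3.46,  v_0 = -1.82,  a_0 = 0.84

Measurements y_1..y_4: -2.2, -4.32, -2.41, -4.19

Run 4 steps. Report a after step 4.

step 1: x_pred=2.3312  r=-4.5312  x^+=-0.1020  v^+=-1.6008  a^+=-2.2856
step 2: x_pred=-1.9455  r=-2.3745  x^+=-3.2206  v^+=-3.5303  a^+=-3.9235
step 3: x_pred=-6.9718  r=4.5618  x^+=-4.5221  v^+=-6.0593  a^+=-0.7768
step 4: x_pred=-9.2851  r=5.0951  x^+=-6.5490  v^+=-6.1800  a^+=2.7376

a_post = 2.7376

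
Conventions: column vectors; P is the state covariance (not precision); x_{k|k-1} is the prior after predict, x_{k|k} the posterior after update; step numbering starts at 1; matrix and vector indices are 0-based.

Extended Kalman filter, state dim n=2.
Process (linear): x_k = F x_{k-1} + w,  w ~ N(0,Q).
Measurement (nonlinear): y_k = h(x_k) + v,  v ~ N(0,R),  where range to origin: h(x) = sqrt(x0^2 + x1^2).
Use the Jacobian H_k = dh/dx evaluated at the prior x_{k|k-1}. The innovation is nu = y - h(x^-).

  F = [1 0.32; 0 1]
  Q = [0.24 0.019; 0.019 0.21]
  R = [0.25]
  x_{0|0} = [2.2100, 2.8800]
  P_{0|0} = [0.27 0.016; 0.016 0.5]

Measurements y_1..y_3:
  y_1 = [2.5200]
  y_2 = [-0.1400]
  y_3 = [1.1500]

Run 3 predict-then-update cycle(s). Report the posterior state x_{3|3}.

x_post = [1.0758, 0.4174]

step 1: x^-=[3.1316, 2.8800]  P^-=[0.5714 0.1950; 0.1950 0.7100]  H_jac=[0.7361 0.6769]  S=[1.0792]  K=[0.5120; 0.5783]  nu=[-1.7346]  x^+=[2.2434, 1.8769]  P^+=[0.2885 -0.1246; -0.1246 0.3490]
step 2: x^-=[2.8440, 1.8769]  P^-=[0.4845 0.0061; 0.0061 0.5590]  H_jac=[0.8346 0.5508]  S=[0.7627]  K=[0.5346; 0.4104]  nu=[-3.5475]  x^+=[0.9476, 0.4210]  P^+=[0.2665 -0.1612; -0.1612 0.4306]
step 3: x^-=[1.0823, 0.4210]  P^-=[0.4474 -0.0044; -0.0044 0.6406]  H_jac=[0.9320 0.3625]  S=[0.7198]  K=[0.5771; 0.3168]  nu=[-0.0113]  x^+=[1.0758, 0.4174]  P^+=[0.2077 -0.1361; -0.1361 0.5683]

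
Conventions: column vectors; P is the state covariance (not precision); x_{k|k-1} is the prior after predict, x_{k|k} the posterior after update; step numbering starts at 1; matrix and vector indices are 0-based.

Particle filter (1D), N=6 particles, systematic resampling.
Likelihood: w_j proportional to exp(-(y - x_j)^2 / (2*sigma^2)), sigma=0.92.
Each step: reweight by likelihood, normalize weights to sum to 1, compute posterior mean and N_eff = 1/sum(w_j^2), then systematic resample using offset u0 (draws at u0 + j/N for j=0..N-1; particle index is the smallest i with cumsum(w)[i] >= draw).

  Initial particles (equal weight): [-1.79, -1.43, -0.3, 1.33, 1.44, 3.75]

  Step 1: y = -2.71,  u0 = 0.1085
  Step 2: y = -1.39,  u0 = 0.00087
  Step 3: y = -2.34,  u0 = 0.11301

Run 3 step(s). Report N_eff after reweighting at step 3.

step 1: w=[0.5953, 0.3729, 0.0318, 0.0001, 0.0000, 0.0000]  mean=-1.6081  Neff=2.0227  idx=[0, 0, 0, 1, 1, 1]
step 2: w=[0.1589, 0.1589, 0.1589, 0.1745, 0.1745, 0.1745]  mean=-1.6016  Neff=5.9869  idx=[0, 1, 2, 3, 4, 5]
step 3: w=[0.1923, 0.1923, 0.1923, 0.1410, 0.1410, 0.1410]  mean=-1.6377  Neff=5.8610  idx=[0, 1, 2, 3, 4, 5]

N_eff = 5.8610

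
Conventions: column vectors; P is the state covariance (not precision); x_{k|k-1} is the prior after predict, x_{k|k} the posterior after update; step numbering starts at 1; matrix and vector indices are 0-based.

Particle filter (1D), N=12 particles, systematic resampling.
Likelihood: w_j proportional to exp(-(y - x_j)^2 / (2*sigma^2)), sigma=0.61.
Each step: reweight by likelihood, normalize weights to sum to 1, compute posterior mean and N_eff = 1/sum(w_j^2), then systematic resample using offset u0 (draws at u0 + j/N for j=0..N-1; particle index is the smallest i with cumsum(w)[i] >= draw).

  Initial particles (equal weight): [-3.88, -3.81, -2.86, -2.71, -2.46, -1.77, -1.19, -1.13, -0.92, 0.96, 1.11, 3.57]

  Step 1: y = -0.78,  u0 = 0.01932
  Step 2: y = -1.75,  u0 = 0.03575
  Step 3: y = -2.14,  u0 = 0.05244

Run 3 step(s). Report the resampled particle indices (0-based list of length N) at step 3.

resampled_idx = [0, 0, 1, 1, 1, 2, 3, 5, 6, 7, 8, 11]

step 1: w=[0.0000, 0.0000, 0.0010, 0.0023, 0.0077, 0.0910, 0.2709, 0.2880, 0.3307, 0.0058, 0.0028, 0.0000]  mean=-1.1322  Neff=3.6495  idx=[5, 6, 6, 6, 6, 7, 7, 7, 8, 8, 8, 8]
step 2: w=[0.1428, 0.0937, 0.0937, 0.0937, 0.0937, 0.0852, 0.0852, 0.0852, 0.0566, 0.0566, 0.0566, 0.0566]  mean=-1.1963  Neff=11.0902  idx=[0, 0, 1, 2, 3, 4, 5, 6, 7, 8, 9, 11]
step 3: w=[0.2069, 0.2069, 0.0740, 0.0740, 0.0740, 0.0740, 0.0631, 0.0631, 0.0631, 0.0337, 0.0337, 0.0337]  mean=-1.3914  Neff=8.1403  idx=[0, 0, 1, 1, 1, 2, 3, 5, 6, 7, 8, 11]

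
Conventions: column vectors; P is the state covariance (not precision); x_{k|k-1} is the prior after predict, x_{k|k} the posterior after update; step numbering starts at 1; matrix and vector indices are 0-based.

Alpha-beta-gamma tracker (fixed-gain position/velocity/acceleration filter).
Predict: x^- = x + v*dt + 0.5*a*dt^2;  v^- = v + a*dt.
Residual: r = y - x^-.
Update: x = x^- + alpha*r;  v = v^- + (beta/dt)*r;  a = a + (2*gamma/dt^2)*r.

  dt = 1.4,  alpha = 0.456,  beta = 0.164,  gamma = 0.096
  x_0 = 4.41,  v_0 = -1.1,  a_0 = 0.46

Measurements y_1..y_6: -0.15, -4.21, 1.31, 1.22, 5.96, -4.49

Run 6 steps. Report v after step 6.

v_post = 1.7409

step 1: x_pred=3.3208  r=-3.4708  x^+=1.7381  v^+=-0.8626  a^+=0.1200
step 2: x_pred=0.6481  r=-4.8581  x^+=-1.5672  v^+=-1.2637  a^+=-0.3559
step 3: x_pred=-3.6851  r=4.9951  x^+=-1.4073  v^+=-1.1768  a^+=0.1334
step 4: x_pred=-2.9241  r=4.1441  x^+=-1.0344  v^+=-0.5045  a^+=0.5394
step 5: x_pred=-1.2121  r=7.1721  x^+=2.0584  v^+=1.0907  a^+=1.2419
step 6: x_pred=4.8025  r=-9.2925  x^+=0.5651  v^+=1.7409  a^+=0.3317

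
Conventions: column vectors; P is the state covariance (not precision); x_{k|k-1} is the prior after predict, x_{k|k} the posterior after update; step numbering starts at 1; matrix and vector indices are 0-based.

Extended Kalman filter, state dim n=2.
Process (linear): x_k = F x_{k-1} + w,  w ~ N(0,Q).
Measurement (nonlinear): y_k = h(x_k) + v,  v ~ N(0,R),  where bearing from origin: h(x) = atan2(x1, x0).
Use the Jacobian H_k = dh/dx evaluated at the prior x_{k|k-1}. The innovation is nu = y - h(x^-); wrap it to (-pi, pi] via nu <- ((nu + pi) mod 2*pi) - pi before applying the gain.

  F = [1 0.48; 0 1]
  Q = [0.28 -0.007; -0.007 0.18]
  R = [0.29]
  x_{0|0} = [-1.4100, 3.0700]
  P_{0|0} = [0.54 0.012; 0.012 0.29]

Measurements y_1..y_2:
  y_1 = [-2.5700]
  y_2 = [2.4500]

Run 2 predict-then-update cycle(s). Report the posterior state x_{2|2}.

x_post = [-0.9842, 2.5828]

step 1: x^-=[0.0636, 3.0700]  P^-=[0.8983 0.1442; 0.1442 0.4700]  H_jac=[-0.3256 0.0067]  S=[0.3846]  K=[-0.7579; -0.1138]  nu=[2.1631]  x^+=[-1.5759, 2.8238]  P^+=[0.6774 0.1110; 0.1110 0.4650]
step 2: x^-=[-0.2205, 2.8238]  P^-=[1.1711 0.3272; 0.3272 0.6450]  H_jac=[-0.3520 -0.0275]  S=[0.4419]  K=[-0.9531; -0.3008]  nu=[0.8013]  x^+=[-0.9842, 2.5828]  P^+=[0.7696 0.2005; 0.2005 0.6050]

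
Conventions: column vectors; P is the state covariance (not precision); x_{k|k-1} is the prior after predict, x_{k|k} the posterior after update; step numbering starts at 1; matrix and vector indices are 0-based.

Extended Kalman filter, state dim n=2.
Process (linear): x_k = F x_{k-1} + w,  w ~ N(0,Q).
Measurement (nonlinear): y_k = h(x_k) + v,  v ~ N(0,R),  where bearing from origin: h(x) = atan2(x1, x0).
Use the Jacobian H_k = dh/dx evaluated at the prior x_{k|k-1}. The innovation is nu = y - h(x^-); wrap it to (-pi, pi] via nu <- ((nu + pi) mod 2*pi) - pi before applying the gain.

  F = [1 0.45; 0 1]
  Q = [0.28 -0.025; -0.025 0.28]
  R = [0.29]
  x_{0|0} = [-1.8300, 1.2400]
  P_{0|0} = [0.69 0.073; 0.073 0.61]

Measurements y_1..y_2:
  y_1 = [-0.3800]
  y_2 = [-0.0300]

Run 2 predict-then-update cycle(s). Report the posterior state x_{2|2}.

x_post = [2.8748, 2.8285]

step 1: x^-=[-1.2720, 1.2400]  P^-=[1.1592 0.3225; 0.3225 0.8900]  H_jac=[-0.3930 -0.4031]  S=[0.7158]  K=[-0.8180; -0.6783]  nu=[-2.7489]  x^+=[0.9767, 3.1045]  P^+=[0.6803 -0.0746; -0.0746 0.5607]
step 2: x^-=[2.3737, 3.1045]  P^-=[1.0066 0.1527; 0.1527 0.8407]  H_jac=[-0.2033 0.1554]  S=[0.3423]  K=[-0.5285; 0.2911]  nu=[-0.9480]  x^+=[2.8748, 2.8285]  P^+=[0.9110 0.2053; 0.2053 0.8117]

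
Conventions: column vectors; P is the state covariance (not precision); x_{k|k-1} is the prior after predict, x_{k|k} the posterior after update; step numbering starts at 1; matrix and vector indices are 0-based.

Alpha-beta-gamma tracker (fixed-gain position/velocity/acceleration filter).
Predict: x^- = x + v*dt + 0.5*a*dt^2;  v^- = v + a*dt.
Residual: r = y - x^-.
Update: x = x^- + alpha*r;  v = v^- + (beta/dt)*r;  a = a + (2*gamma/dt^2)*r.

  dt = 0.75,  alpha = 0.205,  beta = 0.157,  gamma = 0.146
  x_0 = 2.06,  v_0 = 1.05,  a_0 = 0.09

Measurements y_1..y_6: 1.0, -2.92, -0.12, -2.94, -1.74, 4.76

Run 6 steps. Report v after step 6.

step 1: x_pred=2.8728  r=-1.8728  x^+=2.4889  v^+=0.7255  a^+=-0.8822
step 2: x_pred=2.7849  r=-5.7049  x^+=1.6154  v^+=-1.1304  a^+=-3.8437
step 3: x_pred=-0.3135  r=0.1935  x^+=-0.2738  v^+=-3.9726  a^+=-3.7432
step 4: x_pred=-4.3061  r=1.3661  x^+=-4.0260  v^+=-6.4941  a^+=-3.0341
step 5: x_pred=-9.7499  r=8.0099  x^+=-8.1079  v^+=-7.0929  a^+=1.1240
step 6: x_pred=-13.1115  r=17.8715  x^+=-9.4478  v^+=-2.5088  a^+=10.4013

v_post = -2.5088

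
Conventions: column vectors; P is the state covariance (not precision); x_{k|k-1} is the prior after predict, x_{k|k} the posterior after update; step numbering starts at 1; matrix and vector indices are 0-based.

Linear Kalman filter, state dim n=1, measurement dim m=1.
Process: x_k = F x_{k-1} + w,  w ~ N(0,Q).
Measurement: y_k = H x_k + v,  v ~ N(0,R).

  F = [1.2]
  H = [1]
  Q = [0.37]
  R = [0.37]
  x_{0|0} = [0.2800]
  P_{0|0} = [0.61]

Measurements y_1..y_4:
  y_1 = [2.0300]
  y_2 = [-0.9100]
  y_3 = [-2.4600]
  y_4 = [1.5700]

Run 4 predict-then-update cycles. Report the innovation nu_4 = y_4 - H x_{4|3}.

innov = [3.5226]

step 1: x^-=[0.3360]  P^-=[1.2484]  S=[1.6184]  K=[0.7714]  nu=[1.6940]  x^+=[1.6427]  P^+=[0.2854]
step 2: x^-=[1.9713]  P^-=[0.7810]  S=[1.1510]  K=[0.6785]  nu=[-2.8813]  x^+=[0.0162]  P^+=[0.2511]
step 3: x^-=[0.0195]  P^-=[0.7315]  S=[1.1015]  K=[0.6641]  nu=[-2.4795]  x^+=[-1.6272]  P^+=[0.2457]
step 4: x^-=[-1.9526]  P^-=[0.7238]  S=[1.0938]  K=[0.6617]  nu=[3.5226]  x^+=[0.3785]  P^+=[0.2448]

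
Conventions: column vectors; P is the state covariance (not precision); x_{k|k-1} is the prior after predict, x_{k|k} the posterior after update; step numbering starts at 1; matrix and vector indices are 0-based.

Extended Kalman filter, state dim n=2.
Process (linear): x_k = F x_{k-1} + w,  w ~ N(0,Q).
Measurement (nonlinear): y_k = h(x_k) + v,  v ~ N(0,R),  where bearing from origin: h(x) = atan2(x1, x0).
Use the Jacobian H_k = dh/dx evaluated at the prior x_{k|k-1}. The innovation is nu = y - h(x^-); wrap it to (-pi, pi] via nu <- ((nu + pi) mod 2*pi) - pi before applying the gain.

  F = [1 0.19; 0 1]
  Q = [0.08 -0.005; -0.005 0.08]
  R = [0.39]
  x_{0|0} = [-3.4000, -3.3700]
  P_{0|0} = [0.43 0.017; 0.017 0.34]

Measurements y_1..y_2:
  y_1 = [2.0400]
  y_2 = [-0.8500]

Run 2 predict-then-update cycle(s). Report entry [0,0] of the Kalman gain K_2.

step 1: x^-=[-4.0403, -3.3700]  P^-=[0.5287 0.0766; 0.0766 0.4200]  H_jac=[0.1217 -0.1460]  S=[0.4041]  K=[0.1316; -0.1286]  nu=[-1.7968]  x^+=[-4.2768, -3.1389]  P^+=[0.5217 0.0834; 0.0834 0.4133]
step 2: x^-=[-4.8732, -3.1389]  P^-=[0.6484 0.1570; 0.1570 0.4933]  H_jac=[0.0934 -0.1450]  S=[0.4018]  K=[0.0941; -0.1416]  nu=[1.7194]  x^+=[-4.7114, -3.3823]  P^+=[0.6448 0.1623; 0.1623 0.4853]

K[0,0] = 0.0941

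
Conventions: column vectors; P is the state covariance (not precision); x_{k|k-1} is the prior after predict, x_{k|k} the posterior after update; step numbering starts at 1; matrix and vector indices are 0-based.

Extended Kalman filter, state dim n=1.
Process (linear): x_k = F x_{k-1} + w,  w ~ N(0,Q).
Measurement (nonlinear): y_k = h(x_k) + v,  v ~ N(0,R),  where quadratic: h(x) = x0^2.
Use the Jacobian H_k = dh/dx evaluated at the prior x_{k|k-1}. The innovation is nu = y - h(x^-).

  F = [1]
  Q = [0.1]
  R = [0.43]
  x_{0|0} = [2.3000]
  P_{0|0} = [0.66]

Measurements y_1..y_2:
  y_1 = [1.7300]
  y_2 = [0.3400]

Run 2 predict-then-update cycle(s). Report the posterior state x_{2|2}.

step 1: x^-=[2.3000]  P^-=[0.7600]  H_jac=[4.6000]  S=[16.5116]  K=[0.2117]  nu=[-3.5600]  x^+=[1.5462]  P^+=[0.0198]
step 2: x^-=[1.5462]  P^-=[0.1198]  H_jac=[3.0925]  S=[1.5756]  K=[0.2351]  nu=[-2.0509]  x^+=[1.0641]  P^+=[0.0327]

x_post = [1.0641]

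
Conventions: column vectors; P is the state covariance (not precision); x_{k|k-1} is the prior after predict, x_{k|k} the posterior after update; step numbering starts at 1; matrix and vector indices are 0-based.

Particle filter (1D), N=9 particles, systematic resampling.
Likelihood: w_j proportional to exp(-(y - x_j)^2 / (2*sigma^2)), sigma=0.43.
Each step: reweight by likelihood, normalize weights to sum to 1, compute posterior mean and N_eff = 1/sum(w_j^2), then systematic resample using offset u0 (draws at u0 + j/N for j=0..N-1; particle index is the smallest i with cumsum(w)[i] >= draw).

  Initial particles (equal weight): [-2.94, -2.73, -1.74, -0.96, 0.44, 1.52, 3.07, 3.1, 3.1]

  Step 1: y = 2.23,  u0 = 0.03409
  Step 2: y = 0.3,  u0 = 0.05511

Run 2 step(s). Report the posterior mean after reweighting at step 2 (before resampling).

post_mean = 1.5200

step 1: w=[0.0000, 0.0000, 0.0000, 0.0000, 0.0003, 0.3861, 0.2239, 0.1949, 0.1949]  mean=2.4826  Neff=3.6345  idx=[5, 5, 5, 5, 6, 6, 7, 8, 8]
step 2: w=[0.2500, 0.2500, 0.2500, 0.2500, 0.0000, 0.0000, 0.0000, 0.0000, 0.0000]  mean=1.5200  Neff=4.0000  idx=[0, 0, 1, 1, 1, 2, 2, 3, 3]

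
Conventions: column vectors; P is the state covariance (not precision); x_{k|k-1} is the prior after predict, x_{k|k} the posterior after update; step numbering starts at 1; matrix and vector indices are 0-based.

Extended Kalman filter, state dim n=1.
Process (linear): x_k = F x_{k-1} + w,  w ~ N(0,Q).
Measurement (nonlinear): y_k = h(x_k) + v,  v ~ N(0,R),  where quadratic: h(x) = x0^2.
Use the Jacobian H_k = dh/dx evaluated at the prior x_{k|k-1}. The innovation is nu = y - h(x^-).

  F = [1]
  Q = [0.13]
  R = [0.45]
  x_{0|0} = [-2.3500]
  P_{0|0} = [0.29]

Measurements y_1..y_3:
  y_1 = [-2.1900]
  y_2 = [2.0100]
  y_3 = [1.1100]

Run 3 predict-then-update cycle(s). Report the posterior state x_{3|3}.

x_post = [-1.0947]

step 1: x^-=[-2.3500]  P^-=[0.4200]  H_jac=[-4.7000]  S=[9.7278]  K=[-0.2029]  nu=[-7.7125]  x^+=[-0.7850]  P^+=[0.0194]
step 2: x^-=[-0.7850]  P^-=[0.1494]  H_jac=[-1.5699]  S=[0.8183]  K=[-0.2867]  nu=[1.3939]  x^+=[-1.1845]  P^+=[0.0822]
step 3: x^-=[-1.1845]  P^-=[0.2122]  H_jac=[-2.3691]  S=[1.6409]  K=[-0.3063]  nu=[-0.2932]  x^+=[-1.0947]  P^+=[0.0582]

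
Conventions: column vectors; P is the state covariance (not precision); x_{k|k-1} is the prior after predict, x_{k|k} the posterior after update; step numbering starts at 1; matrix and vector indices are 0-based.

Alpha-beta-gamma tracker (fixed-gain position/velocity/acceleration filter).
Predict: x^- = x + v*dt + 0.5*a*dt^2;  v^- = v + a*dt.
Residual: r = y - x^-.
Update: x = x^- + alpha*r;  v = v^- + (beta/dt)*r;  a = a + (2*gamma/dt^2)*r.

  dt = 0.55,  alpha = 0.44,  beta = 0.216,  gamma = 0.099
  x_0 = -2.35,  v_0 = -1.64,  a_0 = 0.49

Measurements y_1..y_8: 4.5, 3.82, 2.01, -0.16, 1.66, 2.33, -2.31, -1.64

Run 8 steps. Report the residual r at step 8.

step 1: x_pred=-3.1779  r=7.6779  x^+=0.2004  v^+=1.6448  a^+=5.5155
step 2: x_pred=1.9393  r=1.8807  x^+=2.7668  v^+=5.4170  a^+=6.7466
step 3: x_pred=6.7665  r=-4.7565  x^+=4.6737  v^+=7.2596  a^+=3.6332
step 4: x_pred=9.2159  r=-9.3759  x^+=5.0905  v^+=5.5756  a^+=-2.5038
step 5: x_pred=7.7784  r=-6.1184  x^+=5.0863  v^+=1.7957  a^+=-6.5086
step 6: x_pred=5.0895  r=-2.7595  x^+=3.8753  v^+=-2.8678  a^+=-8.3148
step 7: x_pred=1.0404  r=-3.3504  x^+=-0.4338  v^+=-8.7567  a^+=-10.5078
step 8: x_pred=-6.8393  r=5.1993  x^+=-4.5516  v^+=-12.4941  a^+=-7.1047

resid = 5.1993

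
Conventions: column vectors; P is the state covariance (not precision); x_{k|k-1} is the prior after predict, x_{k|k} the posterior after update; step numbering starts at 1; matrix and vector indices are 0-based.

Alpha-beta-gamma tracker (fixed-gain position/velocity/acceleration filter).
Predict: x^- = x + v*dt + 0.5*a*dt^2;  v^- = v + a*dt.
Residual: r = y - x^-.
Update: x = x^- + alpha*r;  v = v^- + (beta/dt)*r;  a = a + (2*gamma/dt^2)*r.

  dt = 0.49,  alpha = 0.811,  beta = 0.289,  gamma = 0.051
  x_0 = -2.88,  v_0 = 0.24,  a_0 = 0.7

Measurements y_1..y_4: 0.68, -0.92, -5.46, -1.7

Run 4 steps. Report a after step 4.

step 1: x_pred=-2.6784  r=3.3584  x^+=0.0453  v^+=2.5637  a^+=2.1267
step 2: x_pred=1.5568  r=-2.4768  x^+=-0.4519  v^+=2.1450  a^+=1.0745
step 3: x_pred=0.7282  r=-6.1882  x^+=-4.2904  v^+=-0.9782  a^+=-1.5544
step 4: x_pred=-4.9564  r=3.2564  x^+=-2.3155  v^+=0.1807  a^+=-0.1710

a_post = -0.1710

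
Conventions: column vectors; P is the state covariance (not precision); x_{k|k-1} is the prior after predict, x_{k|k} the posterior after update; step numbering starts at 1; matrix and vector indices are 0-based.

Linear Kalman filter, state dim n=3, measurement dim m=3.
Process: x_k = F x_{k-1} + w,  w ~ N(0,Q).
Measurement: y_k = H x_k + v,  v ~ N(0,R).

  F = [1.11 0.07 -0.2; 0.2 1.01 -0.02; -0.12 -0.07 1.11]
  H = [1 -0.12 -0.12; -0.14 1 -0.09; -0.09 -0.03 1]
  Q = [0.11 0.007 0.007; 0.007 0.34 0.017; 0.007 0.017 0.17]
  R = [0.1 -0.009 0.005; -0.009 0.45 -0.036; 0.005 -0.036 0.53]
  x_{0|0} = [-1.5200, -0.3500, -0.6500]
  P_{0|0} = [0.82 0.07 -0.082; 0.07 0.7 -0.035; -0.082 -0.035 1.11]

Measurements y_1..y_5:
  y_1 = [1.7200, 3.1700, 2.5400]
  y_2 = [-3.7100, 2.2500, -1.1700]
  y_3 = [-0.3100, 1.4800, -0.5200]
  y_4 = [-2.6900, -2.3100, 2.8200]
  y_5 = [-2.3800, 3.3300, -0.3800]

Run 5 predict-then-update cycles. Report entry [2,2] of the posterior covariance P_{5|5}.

step 1: x^-=[-1.5817, -0.6445, -0.5146]  P^-=[1.2164 0.3346 -0.4643; 0.3346 1.1177 -0.1440; -0.4643 -0.1440 1.5813]  S=[1.3823 0.0936 -0.7492; 0.0936 1.5248 -0.3083; -0.7492 -0.3083 2.2162]  K=[0.9173 0.0908 0.0593; 0.1374 0.7128 0.0520; -0.0767 0.0029 0.7088]  nu=[3.1626, 3.5467, 2.8929]  x^+=[1.8130, 2.4687, 1.3037]  P^+=[0.1023 0.0487 0.0434; 0.0487 0.3260 0.0167; 0.0434 0.0167 0.3796]
step 2: x^-=[1.9245, 2.8299, 1.0568]  P^-=[0.2406 0.1035 -0.0406; 0.1035 0.6954 0.0050; -0.0406 0.0050 0.6274]  S=[0.3447 -0.0117 -0.1331; -0.0117 1.1243 -0.1088; -0.1331 -0.1088 1.1676]  K=[0.6901 0.0754 0.0297; 0.0949 0.6107 0.0462; -0.1347 0.0088 0.5258]  nu=[-5.1681, -0.2154, -1.9687]  x^+=[-1.7168, 2.1170, 0.7159]  P^+=[0.0762 0.0395 0.0245; 0.0395 0.2792 0.0149; 0.0245 0.0149 0.2804]
step 3: x^-=[-1.9007, 1.7805, 0.8525]  P^-=[0.2113 0.0851 -0.0380; 0.0851 0.6431 0.0061; -0.0380 0.0061 0.5097]  S=[0.3167 -0.0216 -0.1136; -0.0216 1.0755 -0.0947; -0.1136 -0.0947 1.0489]  K=[0.6615 0.0699 0.0212; 0.0781 0.5916 0.0420; -0.1449 0.0068 0.4739]  nu=[1.9066, -0.4898, -1.4901]  x^+=[-0.7052, 1.5770, -0.1334]  P^+=[0.0724 0.0367 0.0196; 0.0367 0.2703 0.0127; 0.0196 0.0127 0.2524]
step 4: x^-=[-0.6457, 1.4544, -0.1738]  P^-=[0.2072 0.0810 -0.0373; 0.0810 0.6329 0.0043; -0.0373 0.0043 0.4767]  S=[0.3129 -0.0242 -0.1084; -0.0242 1.0664 -0.0930; -0.1084 -0.0930 1.0159]  K=[0.6575 0.0685 0.0189; 0.0738 0.5876 0.0400; -0.1449 0.0053 0.4575]  nu=[-1.8906, -3.8704, 2.9793]  x^+=[-2.0974, -0.8402, 1.4426]  P^+=[0.0717 0.0359 0.0184; 0.0359 0.2684 0.0117; 0.0184 0.0117 0.2436]
step 5: x^-=[-2.6754, -1.2970, 1.9118]  P^-=[0.2065 0.0801 -0.0369; 0.0801 0.6307 0.0033; -0.0369 0.0033 0.4663]  S=[0.3121 -0.0248 -0.1065; -0.0248 1.0645 -0.0930; -0.1065 -0.0930 1.0054]  K=[0.6569 0.0681 0.0183; 0.0729 0.5867 0.0393; -0.1441 0.0047 0.4522]  nu=[0.3692, 4.4245, -2.5715]  x^+=[-2.1787, 1.2249, 0.7165]  P^+=[0.0716 0.0357 0.0181; 0.0357 0.2680 0.0113; 0.0181 0.0113 0.2407]

P_post[2,2] = 0.2407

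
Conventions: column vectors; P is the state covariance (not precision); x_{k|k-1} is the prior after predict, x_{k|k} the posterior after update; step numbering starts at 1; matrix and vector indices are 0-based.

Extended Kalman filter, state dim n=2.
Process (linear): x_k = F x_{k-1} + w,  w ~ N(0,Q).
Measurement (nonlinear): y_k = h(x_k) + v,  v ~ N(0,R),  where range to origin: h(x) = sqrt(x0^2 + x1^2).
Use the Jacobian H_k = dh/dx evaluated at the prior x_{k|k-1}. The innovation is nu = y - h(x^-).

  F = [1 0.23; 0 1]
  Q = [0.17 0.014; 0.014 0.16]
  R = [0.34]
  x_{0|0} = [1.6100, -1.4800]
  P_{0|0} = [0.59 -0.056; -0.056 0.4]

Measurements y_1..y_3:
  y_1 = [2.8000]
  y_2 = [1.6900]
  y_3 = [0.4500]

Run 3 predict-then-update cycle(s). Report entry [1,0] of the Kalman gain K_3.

step 1: x^-=[1.2696, -1.4800]  P^-=[0.7554 0.0500; 0.0500 0.5600]  H_jac=[0.6511 -0.7590]  S=[0.9334]  K=[0.4863; -0.4205]  nu=[0.8501]  x^+=[1.6830, -1.8374]  P^+=[0.5347 0.2409; 0.2409 0.3950]
step 2: x^-=[1.2603, -1.8374]  P^-=[0.8364 0.3457; 0.3457 0.5550]  H_jac=[0.5656 -0.8246]  S=[0.6625]  K=[0.2838; -0.3956]  nu=[-0.5381]  x^+=[1.1076, -1.6245]  P^+=[0.7830 0.4201; 0.4201 0.4513]
step 3: x^-=[0.7340, -1.6245]  P^-=[1.1701 0.5379; 0.5379 0.6113]  H_jac=[0.4117 -0.9113]  S=[0.6424]  K=[-0.0130; -0.5224]  nu=[-1.3326]  x^+=[0.7514, -0.9283]  P^+=[1.1700 0.5335; 0.5335 0.4359]

K[1,0] = -0.5224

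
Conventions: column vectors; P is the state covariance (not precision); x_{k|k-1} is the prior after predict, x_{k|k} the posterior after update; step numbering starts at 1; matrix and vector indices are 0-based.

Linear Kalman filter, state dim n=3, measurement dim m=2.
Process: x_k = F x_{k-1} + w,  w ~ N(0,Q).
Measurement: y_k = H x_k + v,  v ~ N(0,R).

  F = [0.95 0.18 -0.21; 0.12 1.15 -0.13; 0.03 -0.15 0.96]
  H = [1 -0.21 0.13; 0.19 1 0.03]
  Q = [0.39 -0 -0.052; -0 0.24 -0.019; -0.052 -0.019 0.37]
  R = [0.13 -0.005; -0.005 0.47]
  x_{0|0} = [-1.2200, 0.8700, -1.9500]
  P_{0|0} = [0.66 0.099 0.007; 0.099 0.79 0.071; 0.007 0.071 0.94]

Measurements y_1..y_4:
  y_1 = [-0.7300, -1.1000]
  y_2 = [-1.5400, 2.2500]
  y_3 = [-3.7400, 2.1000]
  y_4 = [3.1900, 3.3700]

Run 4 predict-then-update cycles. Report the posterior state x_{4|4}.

x_post = [3.2611, 2.8883, -4.1059]

step 1: x^-=[-0.5929, 1.1076, -2.0391]  P^-=[1.0784 0.3549 -0.2368; 0.3549 1.3160 -0.1880; -0.2368 -0.1880 1.2337]  S=[1.0869 0.2328; 0.2328 1.9470]  K=[0.8564 0.1814; -0.1045 0.7202; -0.0127 -0.0992]  nu=[0.3606, -2.0338]  x^+=[-0.6531, -0.3948, -1.8420]  P^+=[0.1448 0.0586 -0.1696; 0.0586 0.3294 -0.0507; -0.1696 -0.0507 1.2138]
step 2: x^-=[-0.3047, -0.2929, -1.7287]  P^-=[0.6764 0.2217 -0.4735; 0.2217 0.7349 -0.3017; -0.4735 -0.3017 1.5005]  S=[0.6644 0.1247; 0.1247 1.2914]  K=[0.8214 0.1809; -0.0705 0.6015; -0.2783 -0.2415]  nu=[-1.0721, 2.6527]  x^+=[-0.7054, 1.3781, -2.0710]  P^+=[0.1488 0.0597 -0.2341; 0.0597 0.2750 -0.1084; -0.2341 -0.1084 1.3569]
step 3: x^-=[0.0128, 1.7694, -2.2161]  P^-=[0.7151 0.2409 -0.5711; 0.2409 0.6849 -0.3820; -0.5711 -0.3820 1.6441]  S=[0.6743 0.1463; 0.1463 1.2443]  K=[0.8340 0.1910; -0.0565 0.5846; -0.3429 -0.3143]  nu=[-3.0932, 0.3946]  x^+=[-2.4914, 2.1748, -1.2796]  P^+=[0.1541 0.0640 -0.2557; 0.0640 0.2671 -0.1397; -0.2557 -0.1397 1.4103]
step 4: x^-=[-1.7067, 2.3684, -1.6293]  P^-=[0.7344 0.2577 -0.6080; 0.2577 0.6867 -0.4249; -0.6080 -0.4249 1.7009]  S=[0.6803 0.1586; 0.1586 1.2502]  K=[0.8379 0.1969; -0.0506 0.5846; -0.3569 -0.3462]  nu=[5.6058, 1.3747]  x^+=[3.2611, 2.8883, -4.1059]  P^+=[0.1560 0.0666 -0.2622; 0.0666 0.2670 -0.1539; -0.2622 -0.1539 1.4252]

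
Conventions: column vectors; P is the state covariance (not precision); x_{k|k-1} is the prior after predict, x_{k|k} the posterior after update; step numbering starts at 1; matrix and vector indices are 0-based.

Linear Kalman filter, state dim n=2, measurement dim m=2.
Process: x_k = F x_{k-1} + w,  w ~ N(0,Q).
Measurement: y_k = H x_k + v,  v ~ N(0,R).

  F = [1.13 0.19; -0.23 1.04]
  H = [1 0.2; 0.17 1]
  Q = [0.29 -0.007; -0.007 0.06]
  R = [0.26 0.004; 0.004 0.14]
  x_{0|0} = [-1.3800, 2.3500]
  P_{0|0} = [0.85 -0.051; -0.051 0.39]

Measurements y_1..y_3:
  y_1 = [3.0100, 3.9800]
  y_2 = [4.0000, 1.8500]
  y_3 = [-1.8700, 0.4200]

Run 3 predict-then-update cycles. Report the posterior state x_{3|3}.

step 1: x^-=[-1.1129, 2.7614]  P^-=[1.3675 -0.2086; -0.2086 0.5512]  S=[1.5662 0.1311; 0.1311 0.6598]  K=[0.8578 -0.1341; -0.1304 0.8075]  nu=[3.5706, 1.4078]  x^+=[1.7610, 3.4328]  P^+=[0.2335 -0.0550; -0.0550 0.1219]
step 2: x^-=[2.6422, 3.1651]  P^-=[0.5689 -0.1059; -0.1059 0.2305]  S=[0.7958 0.0373; 0.0373 0.3510]  K=[0.6930 -0.0998; -0.1040 0.6166]  nu=[0.7248, -1.7642]  x^+=[3.3206, 2.0018]  P^+=[0.1884 -0.0432; -0.0432 0.0933]
step 3: x^-=[4.1326, 1.3181]  P^-=[0.5154 -0.0865; -0.0865 0.1915]  S=[0.7485 0.0405; 0.0405 0.3170]  K=[0.6699 -0.0820; -0.0952 0.5699]  nu=[-6.2663, -1.6007]  x^+=[0.0659, 1.0024]  P^+=[0.1818 -0.0397; -0.0397 0.0862]

x_post = [0.0659, 1.0024]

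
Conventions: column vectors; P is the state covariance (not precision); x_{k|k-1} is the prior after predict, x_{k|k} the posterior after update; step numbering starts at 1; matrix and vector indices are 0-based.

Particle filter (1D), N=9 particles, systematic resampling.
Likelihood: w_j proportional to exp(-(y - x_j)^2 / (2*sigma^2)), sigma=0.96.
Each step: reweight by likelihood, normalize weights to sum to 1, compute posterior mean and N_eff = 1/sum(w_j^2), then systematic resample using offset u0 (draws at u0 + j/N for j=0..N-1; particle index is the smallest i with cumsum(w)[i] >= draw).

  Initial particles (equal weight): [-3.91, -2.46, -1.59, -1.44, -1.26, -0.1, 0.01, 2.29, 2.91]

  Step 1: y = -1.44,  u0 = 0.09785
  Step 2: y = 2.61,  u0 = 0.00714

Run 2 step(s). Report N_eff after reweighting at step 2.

N_eff = 2.0413

step 1: w=[0.0085, 0.1331, 0.2312, 0.2340, 0.2299, 0.0883, 0.0748, 0.0001, 0.0000]  mean=-1.3628  Neff=5.2015  idx=[1, 2, 2, 3, 3, 4, 4, 5, 6]
step 2: w=[0.0000, 0.0015, 0.0015, 0.0030, 0.0030, 0.0066, 0.0066, 0.4120, 0.5657]  mean=-0.0657  Neff=2.0413  idx=[4, 7, 7, 7, 8, 8, 8, 8, 8]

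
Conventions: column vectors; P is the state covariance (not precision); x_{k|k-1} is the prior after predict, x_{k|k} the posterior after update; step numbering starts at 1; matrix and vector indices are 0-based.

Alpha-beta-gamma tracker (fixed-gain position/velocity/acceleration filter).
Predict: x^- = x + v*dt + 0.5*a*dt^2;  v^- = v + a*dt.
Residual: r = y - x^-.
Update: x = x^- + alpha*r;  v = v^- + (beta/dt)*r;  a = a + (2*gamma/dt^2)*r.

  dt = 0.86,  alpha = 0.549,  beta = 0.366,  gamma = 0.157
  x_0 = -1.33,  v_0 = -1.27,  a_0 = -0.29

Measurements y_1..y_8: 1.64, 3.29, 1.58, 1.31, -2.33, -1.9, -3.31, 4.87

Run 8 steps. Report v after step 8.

v_post = -1.2505

step 1: x_pred=-2.5294  r=4.1694  x^+=-0.2404  v^+=0.2550  a^+=1.4802
step 2: x_pred=0.5263  r=2.7637  x^+=2.0436  v^+=2.7042  a^+=2.6535
step 3: x_pred=5.3504  r=-3.7704  x^+=3.2805  v^+=3.3816  a^+=1.0528
step 4: x_pred=6.5779  r=-5.2679  x^+=3.6858  v^+=2.0450  a^+=-1.1837
step 5: x_pred=5.0068  r=-7.3368  x^+=0.9789  v^+=-2.0954  a^+=-4.2986
step 6: x_pred=-2.4128  r=0.5128  x^+=-2.1313  v^+=-5.5740  a^+=-4.0809
step 7: x_pred=-8.4340  r=5.1240  x^+=-5.6209  v^+=-6.9029  a^+=-1.9055
step 8: x_pred=-12.2620  r=17.1320  x^+=-2.8566  v^+=-1.2505  a^+=5.3680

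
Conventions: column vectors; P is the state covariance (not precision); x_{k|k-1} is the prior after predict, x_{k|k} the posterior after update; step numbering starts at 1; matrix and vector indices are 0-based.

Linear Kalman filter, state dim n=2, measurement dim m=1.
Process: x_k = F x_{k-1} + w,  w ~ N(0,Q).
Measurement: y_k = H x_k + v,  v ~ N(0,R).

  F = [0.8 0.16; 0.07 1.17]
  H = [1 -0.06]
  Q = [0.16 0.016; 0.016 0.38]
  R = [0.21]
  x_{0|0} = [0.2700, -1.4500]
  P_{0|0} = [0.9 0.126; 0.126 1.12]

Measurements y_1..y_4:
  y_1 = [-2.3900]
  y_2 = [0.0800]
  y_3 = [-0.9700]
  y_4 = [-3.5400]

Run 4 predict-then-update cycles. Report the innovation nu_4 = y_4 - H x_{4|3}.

innov = [-2.5305]

step 1: x^-=[-0.0160, -1.6776]  P^-=[0.7969 0.3954; 0.3954 1.9382]  S=[0.9665]  K=[0.8000; 0.2888]  nu=[-2.4747]  x^+=[-1.9958, -2.3923]  P^+=[0.1783 0.1721; 0.1721 1.8576]
step 2: x^-=[-1.9794, -2.9387]  P^-=[0.3657 0.5367; 0.5367 2.9519]  S=[0.5220]  K=[0.6390; 0.6890]  nu=[1.8831]  x^+=[-0.7761, -1.6412]  P^+=[0.1526 0.3069; 0.3069 2.7042]
step 3: x^-=[-0.8835, -1.9746]  P^-=[0.4055 0.8215; 0.8215 4.1327]  S=[0.5318]  K=[0.6698; 1.0785]  nu=[-0.2050]  x^+=[-1.0208, -2.1957]  P^+=[0.1669 0.4373; 0.4373 3.5142]
step 4: x^-=[-1.1679, -2.6404]  P^-=[0.4687 1.0974; 1.0974 5.2630]  S=[0.5660]  K=[0.7118; 1.3811]  nu=[-2.5305]  x^+=[-2.9692, -6.1352]  P^+=[0.1819 0.5410; 0.5410 4.1835]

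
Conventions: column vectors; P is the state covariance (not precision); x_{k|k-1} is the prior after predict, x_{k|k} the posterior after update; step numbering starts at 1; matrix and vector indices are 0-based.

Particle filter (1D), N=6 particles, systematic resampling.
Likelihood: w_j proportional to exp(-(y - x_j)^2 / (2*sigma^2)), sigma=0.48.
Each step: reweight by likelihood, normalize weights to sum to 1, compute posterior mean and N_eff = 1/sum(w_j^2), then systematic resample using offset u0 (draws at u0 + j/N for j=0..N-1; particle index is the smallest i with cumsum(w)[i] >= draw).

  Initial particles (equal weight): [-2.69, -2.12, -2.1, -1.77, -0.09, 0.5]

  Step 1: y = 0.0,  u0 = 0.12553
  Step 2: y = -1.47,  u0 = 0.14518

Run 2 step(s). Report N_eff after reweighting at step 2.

N_eff = 4.0547

step 1: w=[0.0000, 0.0000, 0.0000, 0.0007, 0.6278, 0.3714]  mean=0.1278  Neff=1.8794  idx=[4, 4, 4, 4, 5, 5]
step 2: w=[0.2483, 0.2483, 0.2483, 0.2483, 0.0034, 0.0034]  mean=-0.0860  Neff=4.0547  idx=[0, 1, 1, 2, 3, 3]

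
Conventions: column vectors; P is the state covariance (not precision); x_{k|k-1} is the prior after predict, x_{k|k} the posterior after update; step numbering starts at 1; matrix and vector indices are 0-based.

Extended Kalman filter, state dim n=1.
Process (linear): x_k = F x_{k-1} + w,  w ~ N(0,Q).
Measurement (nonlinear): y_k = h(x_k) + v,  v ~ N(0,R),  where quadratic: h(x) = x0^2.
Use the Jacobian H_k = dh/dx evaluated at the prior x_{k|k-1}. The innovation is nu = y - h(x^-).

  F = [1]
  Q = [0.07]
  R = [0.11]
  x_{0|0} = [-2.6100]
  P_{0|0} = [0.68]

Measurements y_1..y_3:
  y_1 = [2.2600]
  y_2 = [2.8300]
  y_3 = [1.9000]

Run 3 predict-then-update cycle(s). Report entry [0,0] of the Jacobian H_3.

step 1: x^-=[-2.6100]  P^-=[0.7500]  H_jac=[-5.2200]  S=[20.5463]  K=[-0.1905]  nu=[-4.5521]  x^+=[-1.7426]  P^+=[0.0040]
step 2: x^-=[-1.7426]  P^-=[0.0740]  H_jac=[-3.4852]  S=[1.0091]  K=[-0.2556]  nu=[-0.2067]  x^+=[-1.6898]  P^+=[0.0081]
step 3: x^-=[-1.6898]  P^-=[0.0781]  H_jac=[-3.3795]  S=[1.0016]  K=[-0.2634]  nu=[-0.9553]  x^+=[-1.4381]  P^+=[0.0086]

H_jac[0,0] = -3.3795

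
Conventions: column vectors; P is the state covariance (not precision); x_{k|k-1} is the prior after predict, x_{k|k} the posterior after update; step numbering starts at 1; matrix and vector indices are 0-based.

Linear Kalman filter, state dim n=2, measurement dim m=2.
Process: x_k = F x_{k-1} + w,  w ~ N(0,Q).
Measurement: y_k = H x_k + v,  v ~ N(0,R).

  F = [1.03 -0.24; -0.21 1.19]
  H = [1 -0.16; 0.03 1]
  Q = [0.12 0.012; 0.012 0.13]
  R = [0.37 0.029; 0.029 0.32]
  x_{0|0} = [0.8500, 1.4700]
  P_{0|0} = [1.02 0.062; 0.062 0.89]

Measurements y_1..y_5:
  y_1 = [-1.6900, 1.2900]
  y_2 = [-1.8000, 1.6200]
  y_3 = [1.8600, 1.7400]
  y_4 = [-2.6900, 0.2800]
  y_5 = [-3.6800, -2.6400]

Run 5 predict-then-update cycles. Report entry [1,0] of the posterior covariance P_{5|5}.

P_post[1,0] = -0.0024

step 1: x^-=[0.5227, 1.5708]  P^-=[1.2227 -0.3837; -0.3837 1.4043]  S=[1.7515 -0.5409; -0.5409 1.7024]  K=[0.7431 0.0323; -0.1050 0.7848]  nu=[-1.9614, -0.2965]  x^+=[-0.9444, 1.5441]  P^+=[0.2797 0.0235; 0.0235 0.2474]
step 2: x^-=[-1.3433, 2.0358]  P^-=[0.4193 -0.0892; -0.0892 0.4809]  S=[0.8302 -0.1241; -0.1241 0.7959]  K=[0.5200 -0.0151; -0.1129 0.5832]  nu=[-0.1309, -0.3755]  x^+=[-1.4057, 1.8316]  P^+=[0.1927 0.0045; 0.0045 0.1832]
step 3: x^-=[-1.8875, 2.4748]  P^-=[0.3328 -0.0763; -0.0763 0.3957]  S=[0.7373 -0.1003; -0.1003 0.7115]  K=[0.4641 -0.0278; -0.1164 0.5366]  nu=[4.1435, -0.6782]  x^+=[0.0543, 1.6286]  P^+=[0.1708 -0.0006; -0.0006 0.1684]
step 4: x^-=[-0.3349, 1.9266]  P^-=[0.3112 -0.0738; -0.0738 0.3762]  S=[0.7144 -0.0953; -0.0953 0.6921]  K=[0.4479 -0.0314; -0.1176 0.5242]  nu=[-2.0469, -1.6366]  x^+=[-1.2003, 1.3094]  P^+=[0.1645 -0.0020; -0.0020 0.1644]
step 5: x^-=[-1.5505, 1.8102]  P^-=[0.3050 -0.0731; -0.0731 0.3711]  S=[0.7079 -0.0940; -0.0940 0.6870]  K=[0.4430 -0.0325; -0.1180 0.5208]  nu=[-1.8398, -4.4037]  x^+=[-2.2226, -0.2663]  P^+=[0.1626 -0.0024; -0.0024 0.1633]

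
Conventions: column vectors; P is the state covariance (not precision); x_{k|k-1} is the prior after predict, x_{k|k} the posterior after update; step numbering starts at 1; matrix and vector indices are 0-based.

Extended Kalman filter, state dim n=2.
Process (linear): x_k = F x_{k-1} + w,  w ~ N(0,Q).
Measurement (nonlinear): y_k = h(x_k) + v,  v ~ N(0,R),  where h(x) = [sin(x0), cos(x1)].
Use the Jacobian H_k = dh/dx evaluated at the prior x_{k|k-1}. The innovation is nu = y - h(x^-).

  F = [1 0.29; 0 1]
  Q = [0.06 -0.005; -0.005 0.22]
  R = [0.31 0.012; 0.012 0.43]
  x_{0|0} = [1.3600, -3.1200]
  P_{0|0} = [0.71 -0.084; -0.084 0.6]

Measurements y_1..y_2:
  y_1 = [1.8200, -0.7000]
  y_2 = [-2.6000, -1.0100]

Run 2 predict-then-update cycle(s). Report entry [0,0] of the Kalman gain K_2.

K[0,0] = 0.5654

step 1: x^-=[0.4552, -3.1200]  P^-=[0.7717 0.0850; 0.0850 0.8200]  H_jac=[0.8982 0.0000; 0.0000 0.0216]  S=[0.9326 0.0136; 0.0136 0.4304]  K=[0.7436 -0.0193; 0.0813 0.0386]  nu=[1.3804, 0.2998]  x^+=[1.4758, -2.9962]  P^+=[0.2564 0.0286; 0.0286 0.8131]
step 2: x^-=[0.6069, -2.9962]  P^-=[0.4013 0.2594; 0.2594 1.0331]  H_jac=[0.8214 0.0000; 0.0000 0.1449]  S=[0.5808 0.0429; 0.0429 0.4517]  K=[0.5654 0.0295; 0.3448 0.2986]  nu=[-3.1703, -0.0205]  x^+=[-1.1863, -4.0955]  P^+=[0.2138 0.1345; 0.1345 0.9150]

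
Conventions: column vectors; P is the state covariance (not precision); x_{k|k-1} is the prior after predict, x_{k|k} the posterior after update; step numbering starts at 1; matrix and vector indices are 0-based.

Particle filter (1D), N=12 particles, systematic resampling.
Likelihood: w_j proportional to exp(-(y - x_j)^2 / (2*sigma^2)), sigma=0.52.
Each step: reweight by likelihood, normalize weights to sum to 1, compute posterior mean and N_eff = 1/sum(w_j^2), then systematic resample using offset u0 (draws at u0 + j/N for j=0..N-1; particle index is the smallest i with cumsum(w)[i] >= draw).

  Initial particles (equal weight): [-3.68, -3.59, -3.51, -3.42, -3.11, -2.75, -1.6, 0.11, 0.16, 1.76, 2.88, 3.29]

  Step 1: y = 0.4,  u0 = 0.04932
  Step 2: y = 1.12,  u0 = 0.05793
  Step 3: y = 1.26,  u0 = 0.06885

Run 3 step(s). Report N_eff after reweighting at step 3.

N_eff = 11.8801

step 1: w=[0.0000, 0.0000, 0.0000, 0.0000, 0.0000, 0.0000, 0.0003, 0.4787, 0.5027, 0.0183, 0.0000, 0.0000]  mean=0.1647  Neff=2.0740  idx=[7, 7, 7, 7, 7, 7, 8, 8, 8, 8, 8, 8]
step 2: w=[0.0758, 0.0758, 0.0758, 0.0758, 0.0758, 0.0758, 0.0909, 0.0909, 0.0909, 0.0909, 0.0909, 0.0909]  mean=0.1373  Neff=11.9018  idx=[0, 1, 2, 4, 5, 6, 7, 8, 8, 9, 10, 11]
step 3: w=[0.0734, 0.0734, 0.0734, 0.0734, 0.0734, 0.0904, 0.0904, 0.0904, 0.0904, 0.0904, 0.0904, 0.0904]  mean=0.1416  Neff=11.8801  idx=[0, 2, 3, 4, 5, 6, 7, 8, 9, 9, 10, 11]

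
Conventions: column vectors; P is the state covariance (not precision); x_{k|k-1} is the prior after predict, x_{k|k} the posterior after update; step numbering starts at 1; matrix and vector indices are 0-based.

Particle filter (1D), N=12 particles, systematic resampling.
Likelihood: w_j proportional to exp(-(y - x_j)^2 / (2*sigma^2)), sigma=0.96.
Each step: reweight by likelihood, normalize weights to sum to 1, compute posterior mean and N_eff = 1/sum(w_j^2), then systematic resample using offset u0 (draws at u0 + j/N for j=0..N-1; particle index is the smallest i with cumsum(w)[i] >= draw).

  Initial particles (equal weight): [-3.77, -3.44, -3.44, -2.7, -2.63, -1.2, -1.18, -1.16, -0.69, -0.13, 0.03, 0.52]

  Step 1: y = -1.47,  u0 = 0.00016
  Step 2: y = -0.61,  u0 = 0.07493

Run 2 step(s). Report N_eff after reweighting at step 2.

step 1: w=[0.0101, 0.0218, 0.0218, 0.0786, 0.0861, 0.1718, 0.1707, 0.1696, 0.1285, 0.0675, 0.0527, 0.0208]  mean=-1.3160  Neff=7.9154  idx=[0, 3, 4, 5, 5, 6, 6, 7, 7, 8, 8, 9]
step 2: w=[0.0005, 0.0115, 0.0135, 0.1021, 0.1021, 0.1033, 0.1033, 0.1046, 0.1046, 0.1228, 0.1228, 0.1088]  mean=-0.9838  Neff=9.3986  idx=[3, 4, 5, 5, 6, 7, 8, 9, 9, 10, 11, 11]

N_eff = 9.3986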